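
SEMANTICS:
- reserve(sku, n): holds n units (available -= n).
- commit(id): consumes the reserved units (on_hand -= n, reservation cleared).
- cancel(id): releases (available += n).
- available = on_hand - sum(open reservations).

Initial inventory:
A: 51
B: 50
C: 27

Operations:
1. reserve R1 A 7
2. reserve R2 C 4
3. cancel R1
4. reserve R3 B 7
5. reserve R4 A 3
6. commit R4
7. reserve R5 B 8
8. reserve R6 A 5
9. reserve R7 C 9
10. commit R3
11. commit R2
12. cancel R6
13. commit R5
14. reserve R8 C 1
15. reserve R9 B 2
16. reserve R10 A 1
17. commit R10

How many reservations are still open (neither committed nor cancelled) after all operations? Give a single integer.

Answer: 3

Derivation:
Step 1: reserve R1 A 7 -> on_hand[A=51 B=50 C=27] avail[A=44 B=50 C=27] open={R1}
Step 2: reserve R2 C 4 -> on_hand[A=51 B=50 C=27] avail[A=44 B=50 C=23] open={R1,R2}
Step 3: cancel R1 -> on_hand[A=51 B=50 C=27] avail[A=51 B=50 C=23] open={R2}
Step 4: reserve R3 B 7 -> on_hand[A=51 B=50 C=27] avail[A=51 B=43 C=23] open={R2,R3}
Step 5: reserve R4 A 3 -> on_hand[A=51 B=50 C=27] avail[A=48 B=43 C=23] open={R2,R3,R4}
Step 6: commit R4 -> on_hand[A=48 B=50 C=27] avail[A=48 B=43 C=23] open={R2,R3}
Step 7: reserve R5 B 8 -> on_hand[A=48 B=50 C=27] avail[A=48 B=35 C=23] open={R2,R3,R5}
Step 8: reserve R6 A 5 -> on_hand[A=48 B=50 C=27] avail[A=43 B=35 C=23] open={R2,R3,R5,R6}
Step 9: reserve R7 C 9 -> on_hand[A=48 B=50 C=27] avail[A=43 B=35 C=14] open={R2,R3,R5,R6,R7}
Step 10: commit R3 -> on_hand[A=48 B=43 C=27] avail[A=43 B=35 C=14] open={R2,R5,R6,R7}
Step 11: commit R2 -> on_hand[A=48 B=43 C=23] avail[A=43 B=35 C=14] open={R5,R6,R7}
Step 12: cancel R6 -> on_hand[A=48 B=43 C=23] avail[A=48 B=35 C=14] open={R5,R7}
Step 13: commit R5 -> on_hand[A=48 B=35 C=23] avail[A=48 B=35 C=14] open={R7}
Step 14: reserve R8 C 1 -> on_hand[A=48 B=35 C=23] avail[A=48 B=35 C=13] open={R7,R8}
Step 15: reserve R9 B 2 -> on_hand[A=48 B=35 C=23] avail[A=48 B=33 C=13] open={R7,R8,R9}
Step 16: reserve R10 A 1 -> on_hand[A=48 B=35 C=23] avail[A=47 B=33 C=13] open={R10,R7,R8,R9}
Step 17: commit R10 -> on_hand[A=47 B=35 C=23] avail[A=47 B=33 C=13] open={R7,R8,R9}
Open reservations: ['R7', 'R8', 'R9'] -> 3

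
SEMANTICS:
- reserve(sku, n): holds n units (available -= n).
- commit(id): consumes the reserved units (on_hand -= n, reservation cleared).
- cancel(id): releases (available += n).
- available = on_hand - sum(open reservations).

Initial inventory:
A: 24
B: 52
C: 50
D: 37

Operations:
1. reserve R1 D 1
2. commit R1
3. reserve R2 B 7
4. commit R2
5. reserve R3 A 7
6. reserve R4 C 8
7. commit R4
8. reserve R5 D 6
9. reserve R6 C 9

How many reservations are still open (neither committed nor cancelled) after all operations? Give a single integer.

Answer: 3

Derivation:
Step 1: reserve R1 D 1 -> on_hand[A=24 B=52 C=50 D=37] avail[A=24 B=52 C=50 D=36] open={R1}
Step 2: commit R1 -> on_hand[A=24 B=52 C=50 D=36] avail[A=24 B=52 C=50 D=36] open={}
Step 3: reserve R2 B 7 -> on_hand[A=24 B=52 C=50 D=36] avail[A=24 B=45 C=50 D=36] open={R2}
Step 4: commit R2 -> on_hand[A=24 B=45 C=50 D=36] avail[A=24 B=45 C=50 D=36] open={}
Step 5: reserve R3 A 7 -> on_hand[A=24 B=45 C=50 D=36] avail[A=17 B=45 C=50 D=36] open={R3}
Step 6: reserve R4 C 8 -> on_hand[A=24 B=45 C=50 D=36] avail[A=17 B=45 C=42 D=36] open={R3,R4}
Step 7: commit R4 -> on_hand[A=24 B=45 C=42 D=36] avail[A=17 B=45 C=42 D=36] open={R3}
Step 8: reserve R5 D 6 -> on_hand[A=24 B=45 C=42 D=36] avail[A=17 B=45 C=42 D=30] open={R3,R5}
Step 9: reserve R6 C 9 -> on_hand[A=24 B=45 C=42 D=36] avail[A=17 B=45 C=33 D=30] open={R3,R5,R6}
Open reservations: ['R3', 'R5', 'R6'] -> 3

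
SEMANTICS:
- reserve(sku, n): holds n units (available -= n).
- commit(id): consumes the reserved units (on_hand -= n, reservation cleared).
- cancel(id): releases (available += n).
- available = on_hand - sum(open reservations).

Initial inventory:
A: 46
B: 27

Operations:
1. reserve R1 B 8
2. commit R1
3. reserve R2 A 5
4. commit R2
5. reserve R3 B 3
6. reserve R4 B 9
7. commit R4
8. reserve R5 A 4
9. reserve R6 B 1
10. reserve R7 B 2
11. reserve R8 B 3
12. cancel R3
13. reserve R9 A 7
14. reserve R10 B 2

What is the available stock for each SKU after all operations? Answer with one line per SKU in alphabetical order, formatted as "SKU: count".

Step 1: reserve R1 B 8 -> on_hand[A=46 B=27] avail[A=46 B=19] open={R1}
Step 2: commit R1 -> on_hand[A=46 B=19] avail[A=46 B=19] open={}
Step 3: reserve R2 A 5 -> on_hand[A=46 B=19] avail[A=41 B=19] open={R2}
Step 4: commit R2 -> on_hand[A=41 B=19] avail[A=41 B=19] open={}
Step 5: reserve R3 B 3 -> on_hand[A=41 B=19] avail[A=41 B=16] open={R3}
Step 6: reserve R4 B 9 -> on_hand[A=41 B=19] avail[A=41 B=7] open={R3,R4}
Step 7: commit R4 -> on_hand[A=41 B=10] avail[A=41 B=7] open={R3}
Step 8: reserve R5 A 4 -> on_hand[A=41 B=10] avail[A=37 B=7] open={R3,R5}
Step 9: reserve R6 B 1 -> on_hand[A=41 B=10] avail[A=37 B=6] open={R3,R5,R6}
Step 10: reserve R7 B 2 -> on_hand[A=41 B=10] avail[A=37 B=4] open={R3,R5,R6,R7}
Step 11: reserve R8 B 3 -> on_hand[A=41 B=10] avail[A=37 B=1] open={R3,R5,R6,R7,R8}
Step 12: cancel R3 -> on_hand[A=41 B=10] avail[A=37 B=4] open={R5,R6,R7,R8}
Step 13: reserve R9 A 7 -> on_hand[A=41 B=10] avail[A=30 B=4] open={R5,R6,R7,R8,R9}
Step 14: reserve R10 B 2 -> on_hand[A=41 B=10] avail[A=30 B=2] open={R10,R5,R6,R7,R8,R9}

Answer: A: 30
B: 2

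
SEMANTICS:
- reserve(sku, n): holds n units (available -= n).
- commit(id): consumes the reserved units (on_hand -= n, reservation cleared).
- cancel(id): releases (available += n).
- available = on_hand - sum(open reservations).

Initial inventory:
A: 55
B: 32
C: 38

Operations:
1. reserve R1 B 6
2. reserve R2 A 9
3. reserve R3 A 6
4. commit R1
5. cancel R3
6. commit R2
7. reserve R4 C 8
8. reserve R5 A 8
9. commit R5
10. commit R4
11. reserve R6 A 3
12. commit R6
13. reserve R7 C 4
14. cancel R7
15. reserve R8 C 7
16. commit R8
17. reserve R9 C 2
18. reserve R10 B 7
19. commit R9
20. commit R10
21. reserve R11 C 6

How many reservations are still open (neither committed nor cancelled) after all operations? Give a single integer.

Answer: 1

Derivation:
Step 1: reserve R1 B 6 -> on_hand[A=55 B=32 C=38] avail[A=55 B=26 C=38] open={R1}
Step 2: reserve R2 A 9 -> on_hand[A=55 B=32 C=38] avail[A=46 B=26 C=38] open={R1,R2}
Step 3: reserve R3 A 6 -> on_hand[A=55 B=32 C=38] avail[A=40 B=26 C=38] open={R1,R2,R3}
Step 4: commit R1 -> on_hand[A=55 B=26 C=38] avail[A=40 B=26 C=38] open={R2,R3}
Step 5: cancel R3 -> on_hand[A=55 B=26 C=38] avail[A=46 B=26 C=38] open={R2}
Step 6: commit R2 -> on_hand[A=46 B=26 C=38] avail[A=46 B=26 C=38] open={}
Step 7: reserve R4 C 8 -> on_hand[A=46 B=26 C=38] avail[A=46 B=26 C=30] open={R4}
Step 8: reserve R5 A 8 -> on_hand[A=46 B=26 C=38] avail[A=38 B=26 C=30] open={R4,R5}
Step 9: commit R5 -> on_hand[A=38 B=26 C=38] avail[A=38 B=26 C=30] open={R4}
Step 10: commit R4 -> on_hand[A=38 B=26 C=30] avail[A=38 B=26 C=30] open={}
Step 11: reserve R6 A 3 -> on_hand[A=38 B=26 C=30] avail[A=35 B=26 C=30] open={R6}
Step 12: commit R6 -> on_hand[A=35 B=26 C=30] avail[A=35 B=26 C=30] open={}
Step 13: reserve R7 C 4 -> on_hand[A=35 B=26 C=30] avail[A=35 B=26 C=26] open={R7}
Step 14: cancel R7 -> on_hand[A=35 B=26 C=30] avail[A=35 B=26 C=30] open={}
Step 15: reserve R8 C 7 -> on_hand[A=35 B=26 C=30] avail[A=35 B=26 C=23] open={R8}
Step 16: commit R8 -> on_hand[A=35 B=26 C=23] avail[A=35 B=26 C=23] open={}
Step 17: reserve R9 C 2 -> on_hand[A=35 B=26 C=23] avail[A=35 B=26 C=21] open={R9}
Step 18: reserve R10 B 7 -> on_hand[A=35 B=26 C=23] avail[A=35 B=19 C=21] open={R10,R9}
Step 19: commit R9 -> on_hand[A=35 B=26 C=21] avail[A=35 B=19 C=21] open={R10}
Step 20: commit R10 -> on_hand[A=35 B=19 C=21] avail[A=35 B=19 C=21] open={}
Step 21: reserve R11 C 6 -> on_hand[A=35 B=19 C=21] avail[A=35 B=19 C=15] open={R11}
Open reservations: ['R11'] -> 1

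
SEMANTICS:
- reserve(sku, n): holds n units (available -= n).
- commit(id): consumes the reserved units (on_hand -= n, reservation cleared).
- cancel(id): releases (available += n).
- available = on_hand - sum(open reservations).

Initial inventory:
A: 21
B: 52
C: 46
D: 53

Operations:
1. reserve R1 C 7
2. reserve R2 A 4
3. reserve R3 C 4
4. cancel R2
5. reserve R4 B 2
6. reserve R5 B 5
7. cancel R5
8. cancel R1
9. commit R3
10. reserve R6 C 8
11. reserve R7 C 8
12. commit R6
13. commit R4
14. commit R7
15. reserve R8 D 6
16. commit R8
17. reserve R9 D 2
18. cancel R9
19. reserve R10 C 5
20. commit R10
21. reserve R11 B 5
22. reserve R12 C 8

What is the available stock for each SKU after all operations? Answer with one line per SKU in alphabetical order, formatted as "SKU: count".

Answer: A: 21
B: 45
C: 13
D: 47

Derivation:
Step 1: reserve R1 C 7 -> on_hand[A=21 B=52 C=46 D=53] avail[A=21 B=52 C=39 D=53] open={R1}
Step 2: reserve R2 A 4 -> on_hand[A=21 B=52 C=46 D=53] avail[A=17 B=52 C=39 D=53] open={R1,R2}
Step 3: reserve R3 C 4 -> on_hand[A=21 B=52 C=46 D=53] avail[A=17 B=52 C=35 D=53] open={R1,R2,R3}
Step 4: cancel R2 -> on_hand[A=21 B=52 C=46 D=53] avail[A=21 B=52 C=35 D=53] open={R1,R3}
Step 5: reserve R4 B 2 -> on_hand[A=21 B=52 C=46 D=53] avail[A=21 B=50 C=35 D=53] open={R1,R3,R4}
Step 6: reserve R5 B 5 -> on_hand[A=21 B=52 C=46 D=53] avail[A=21 B=45 C=35 D=53] open={R1,R3,R4,R5}
Step 7: cancel R5 -> on_hand[A=21 B=52 C=46 D=53] avail[A=21 B=50 C=35 D=53] open={R1,R3,R4}
Step 8: cancel R1 -> on_hand[A=21 B=52 C=46 D=53] avail[A=21 B=50 C=42 D=53] open={R3,R4}
Step 9: commit R3 -> on_hand[A=21 B=52 C=42 D=53] avail[A=21 B=50 C=42 D=53] open={R4}
Step 10: reserve R6 C 8 -> on_hand[A=21 B=52 C=42 D=53] avail[A=21 B=50 C=34 D=53] open={R4,R6}
Step 11: reserve R7 C 8 -> on_hand[A=21 B=52 C=42 D=53] avail[A=21 B=50 C=26 D=53] open={R4,R6,R7}
Step 12: commit R6 -> on_hand[A=21 B=52 C=34 D=53] avail[A=21 B=50 C=26 D=53] open={R4,R7}
Step 13: commit R4 -> on_hand[A=21 B=50 C=34 D=53] avail[A=21 B=50 C=26 D=53] open={R7}
Step 14: commit R7 -> on_hand[A=21 B=50 C=26 D=53] avail[A=21 B=50 C=26 D=53] open={}
Step 15: reserve R8 D 6 -> on_hand[A=21 B=50 C=26 D=53] avail[A=21 B=50 C=26 D=47] open={R8}
Step 16: commit R8 -> on_hand[A=21 B=50 C=26 D=47] avail[A=21 B=50 C=26 D=47] open={}
Step 17: reserve R9 D 2 -> on_hand[A=21 B=50 C=26 D=47] avail[A=21 B=50 C=26 D=45] open={R9}
Step 18: cancel R9 -> on_hand[A=21 B=50 C=26 D=47] avail[A=21 B=50 C=26 D=47] open={}
Step 19: reserve R10 C 5 -> on_hand[A=21 B=50 C=26 D=47] avail[A=21 B=50 C=21 D=47] open={R10}
Step 20: commit R10 -> on_hand[A=21 B=50 C=21 D=47] avail[A=21 B=50 C=21 D=47] open={}
Step 21: reserve R11 B 5 -> on_hand[A=21 B=50 C=21 D=47] avail[A=21 B=45 C=21 D=47] open={R11}
Step 22: reserve R12 C 8 -> on_hand[A=21 B=50 C=21 D=47] avail[A=21 B=45 C=13 D=47] open={R11,R12}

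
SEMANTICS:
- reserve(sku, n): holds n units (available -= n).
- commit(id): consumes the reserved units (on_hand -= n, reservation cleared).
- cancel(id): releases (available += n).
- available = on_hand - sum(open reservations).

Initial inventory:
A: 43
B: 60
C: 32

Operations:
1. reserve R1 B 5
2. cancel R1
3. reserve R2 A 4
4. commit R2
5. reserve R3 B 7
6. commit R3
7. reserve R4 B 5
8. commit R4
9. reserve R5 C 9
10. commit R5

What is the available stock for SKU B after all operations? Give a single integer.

Step 1: reserve R1 B 5 -> on_hand[A=43 B=60 C=32] avail[A=43 B=55 C=32] open={R1}
Step 2: cancel R1 -> on_hand[A=43 B=60 C=32] avail[A=43 B=60 C=32] open={}
Step 3: reserve R2 A 4 -> on_hand[A=43 B=60 C=32] avail[A=39 B=60 C=32] open={R2}
Step 4: commit R2 -> on_hand[A=39 B=60 C=32] avail[A=39 B=60 C=32] open={}
Step 5: reserve R3 B 7 -> on_hand[A=39 B=60 C=32] avail[A=39 B=53 C=32] open={R3}
Step 6: commit R3 -> on_hand[A=39 B=53 C=32] avail[A=39 B=53 C=32] open={}
Step 7: reserve R4 B 5 -> on_hand[A=39 B=53 C=32] avail[A=39 B=48 C=32] open={R4}
Step 8: commit R4 -> on_hand[A=39 B=48 C=32] avail[A=39 B=48 C=32] open={}
Step 9: reserve R5 C 9 -> on_hand[A=39 B=48 C=32] avail[A=39 B=48 C=23] open={R5}
Step 10: commit R5 -> on_hand[A=39 B=48 C=23] avail[A=39 B=48 C=23] open={}
Final available[B] = 48

Answer: 48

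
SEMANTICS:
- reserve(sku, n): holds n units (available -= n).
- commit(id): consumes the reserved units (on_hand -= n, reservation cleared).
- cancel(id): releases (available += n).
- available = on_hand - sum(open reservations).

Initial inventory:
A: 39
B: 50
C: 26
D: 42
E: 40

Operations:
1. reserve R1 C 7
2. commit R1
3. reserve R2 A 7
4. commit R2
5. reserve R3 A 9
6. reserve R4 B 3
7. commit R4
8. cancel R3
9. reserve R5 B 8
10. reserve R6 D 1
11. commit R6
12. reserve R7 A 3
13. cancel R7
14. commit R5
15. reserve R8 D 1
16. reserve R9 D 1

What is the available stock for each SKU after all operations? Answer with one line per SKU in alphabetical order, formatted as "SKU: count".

Answer: A: 32
B: 39
C: 19
D: 39
E: 40

Derivation:
Step 1: reserve R1 C 7 -> on_hand[A=39 B=50 C=26 D=42 E=40] avail[A=39 B=50 C=19 D=42 E=40] open={R1}
Step 2: commit R1 -> on_hand[A=39 B=50 C=19 D=42 E=40] avail[A=39 B=50 C=19 D=42 E=40] open={}
Step 3: reserve R2 A 7 -> on_hand[A=39 B=50 C=19 D=42 E=40] avail[A=32 B=50 C=19 D=42 E=40] open={R2}
Step 4: commit R2 -> on_hand[A=32 B=50 C=19 D=42 E=40] avail[A=32 B=50 C=19 D=42 E=40] open={}
Step 5: reserve R3 A 9 -> on_hand[A=32 B=50 C=19 D=42 E=40] avail[A=23 B=50 C=19 D=42 E=40] open={R3}
Step 6: reserve R4 B 3 -> on_hand[A=32 B=50 C=19 D=42 E=40] avail[A=23 B=47 C=19 D=42 E=40] open={R3,R4}
Step 7: commit R4 -> on_hand[A=32 B=47 C=19 D=42 E=40] avail[A=23 B=47 C=19 D=42 E=40] open={R3}
Step 8: cancel R3 -> on_hand[A=32 B=47 C=19 D=42 E=40] avail[A=32 B=47 C=19 D=42 E=40] open={}
Step 9: reserve R5 B 8 -> on_hand[A=32 B=47 C=19 D=42 E=40] avail[A=32 B=39 C=19 D=42 E=40] open={R5}
Step 10: reserve R6 D 1 -> on_hand[A=32 B=47 C=19 D=42 E=40] avail[A=32 B=39 C=19 D=41 E=40] open={R5,R6}
Step 11: commit R6 -> on_hand[A=32 B=47 C=19 D=41 E=40] avail[A=32 B=39 C=19 D=41 E=40] open={R5}
Step 12: reserve R7 A 3 -> on_hand[A=32 B=47 C=19 D=41 E=40] avail[A=29 B=39 C=19 D=41 E=40] open={R5,R7}
Step 13: cancel R7 -> on_hand[A=32 B=47 C=19 D=41 E=40] avail[A=32 B=39 C=19 D=41 E=40] open={R5}
Step 14: commit R5 -> on_hand[A=32 B=39 C=19 D=41 E=40] avail[A=32 B=39 C=19 D=41 E=40] open={}
Step 15: reserve R8 D 1 -> on_hand[A=32 B=39 C=19 D=41 E=40] avail[A=32 B=39 C=19 D=40 E=40] open={R8}
Step 16: reserve R9 D 1 -> on_hand[A=32 B=39 C=19 D=41 E=40] avail[A=32 B=39 C=19 D=39 E=40] open={R8,R9}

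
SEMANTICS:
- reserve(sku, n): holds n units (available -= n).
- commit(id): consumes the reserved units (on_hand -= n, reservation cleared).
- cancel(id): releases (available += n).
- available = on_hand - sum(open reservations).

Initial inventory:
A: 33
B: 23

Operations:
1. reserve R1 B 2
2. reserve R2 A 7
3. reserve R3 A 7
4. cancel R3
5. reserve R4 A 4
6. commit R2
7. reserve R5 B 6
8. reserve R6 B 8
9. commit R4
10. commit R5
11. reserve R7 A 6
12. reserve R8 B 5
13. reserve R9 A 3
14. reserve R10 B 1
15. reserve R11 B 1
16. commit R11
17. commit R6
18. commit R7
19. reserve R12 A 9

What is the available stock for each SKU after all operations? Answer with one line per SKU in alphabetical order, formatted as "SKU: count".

Answer: A: 4
B: 0

Derivation:
Step 1: reserve R1 B 2 -> on_hand[A=33 B=23] avail[A=33 B=21] open={R1}
Step 2: reserve R2 A 7 -> on_hand[A=33 B=23] avail[A=26 B=21] open={R1,R2}
Step 3: reserve R3 A 7 -> on_hand[A=33 B=23] avail[A=19 B=21] open={R1,R2,R3}
Step 4: cancel R3 -> on_hand[A=33 B=23] avail[A=26 B=21] open={R1,R2}
Step 5: reserve R4 A 4 -> on_hand[A=33 B=23] avail[A=22 B=21] open={R1,R2,R4}
Step 6: commit R2 -> on_hand[A=26 B=23] avail[A=22 B=21] open={R1,R4}
Step 7: reserve R5 B 6 -> on_hand[A=26 B=23] avail[A=22 B=15] open={R1,R4,R5}
Step 8: reserve R6 B 8 -> on_hand[A=26 B=23] avail[A=22 B=7] open={R1,R4,R5,R6}
Step 9: commit R4 -> on_hand[A=22 B=23] avail[A=22 B=7] open={R1,R5,R6}
Step 10: commit R5 -> on_hand[A=22 B=17] avail[A=22 B=7] open={R1,R6}
Step 11: reserve R7 A 6 -> on_hand[A=22 B=17] avail[A=16 B=7] open={R1,R6,R7}
Step 12: reserve R8 B 5 -> on_hand[A=22 B=17] avail[A=16 B=2] open={R1,R6,R7,R8}
Step 13: reserve R9 A 3 -> on_hand[A=22 B=17] avail[A=13 B=2] open={R1,R6,R7,R8,R9}
Step 14: reserve R10 B 1 -> on_hand[A=22 B=17] avail[A=13 B=1] open={R1,R10,R6,R7,R8,R9}
Step 15: reserve R11 B 1 -> on_hand[A=22 B=17] avail[A=13 B=0] open={R1,R10,R11,R6,R7,R8,R9}
Step 16: commit R11 -> on_hand[A=22 B=16] avail[A=13 B=0] open={R1,R10,R6,R7,R8,R9}
Step 17: commit R6 -> on_hand[A=22 B=8] avail[A=13 B=0] open={R1,R10,R7,R8,R9}
Step 18: commit R7 -> on_hand[A=16 B=8] avail[A=13 B=0] open={R1,R10,R8,R9}
Step 19: reserve R12 A 9 -> on_hand[A=16 B=8] avail[A=4 B=0] open={R1,R10,R12,R8,R9}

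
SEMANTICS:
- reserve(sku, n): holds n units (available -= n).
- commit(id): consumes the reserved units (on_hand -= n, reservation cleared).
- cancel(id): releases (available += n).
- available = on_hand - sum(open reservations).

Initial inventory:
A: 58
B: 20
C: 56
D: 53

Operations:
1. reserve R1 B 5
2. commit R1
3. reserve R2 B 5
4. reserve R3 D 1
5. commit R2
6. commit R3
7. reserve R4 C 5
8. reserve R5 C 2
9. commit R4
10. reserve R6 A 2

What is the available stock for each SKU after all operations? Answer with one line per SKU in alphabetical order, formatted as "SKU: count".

Answer: A: 56
B: 10
C: 49
D: 52

Derivation:
Step 1: reserve R1 B 5 -> on_hand[A=58 B=20 C=56 D=53] avail[A=58 B=15 C=56 D=53] open={R1}
Step 2: commit R1 -> on_hand[A=58 B=15 C=56 D=53] avail[A=58 B=15 C=56 D=53] open={}
Step 3: reserve R2 B 5 -> on_hand[A=58 B=15 C=56 D=53] avail[A=58 B=10 C=56 D=53] open={R2}
Step 4: reserve R3 D 1 -> on_hand[A=58 B=15 C=56 D=53] avail[A=58 B=10 C=56 D=52] open={R2,R3}
Step 5: commit R2 -> on_hand[A=58 B=10 C=56 D=53] avail[A=58 B=10 C=56 D=52] open={R3}
Step 6: commit R3 -> on_hand[A=58 B=10 C=56 D=52] avail[A=58 B=10 C=56 D=52] open={}
Step 7: reserve R4 C 5 -> on_hand[A=58 B=10 C=56 D=52] avail[A=58 B=10 C=51 D=52] open={R4}
Step 8: reserve R5 C 2 -> on_hand[A=58 B=10 C=56 D=52] avail[A=58 B=10 C=49 D=52] open={R4,R5}
Step 9: commit R4 -> on_hand[A=58 B=10 C=51 D=52] avail[A=58 B=10 C=49 D=52] open={R5}
Step 10: reserve R6 A 2 -> on_hand[A=58 B=10 C=51 D=52] avail[A=56 B=10 C=49 D=52] open={R5,R6}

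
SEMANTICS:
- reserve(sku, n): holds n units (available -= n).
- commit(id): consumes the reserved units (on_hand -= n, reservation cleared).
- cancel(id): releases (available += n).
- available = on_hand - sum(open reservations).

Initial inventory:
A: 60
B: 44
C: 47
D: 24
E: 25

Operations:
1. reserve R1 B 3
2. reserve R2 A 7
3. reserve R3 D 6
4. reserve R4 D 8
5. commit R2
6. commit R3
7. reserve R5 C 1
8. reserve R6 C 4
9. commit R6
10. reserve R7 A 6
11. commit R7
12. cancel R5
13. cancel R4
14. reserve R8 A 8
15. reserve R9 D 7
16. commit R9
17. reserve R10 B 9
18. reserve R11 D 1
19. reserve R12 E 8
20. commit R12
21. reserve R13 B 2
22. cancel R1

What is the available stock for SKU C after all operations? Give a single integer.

Step 1: reserve R1 B 3 -> on_hand[A=60 B=44 C=47 D=24 E=25] avail[A=60 B=41 C=47 D=24 E=25] open={R1}
Step 2: reserve R2 A 7 -> on_hand[A=60 B=44 C=47 D=24 E=25] avail[A=53 B=41 C=47 D=24 E=25] open={R1,R2}
Step 3: reserve R3 D 6 -> on_hand[A=60 B=44 C=47 D=24 E=25] avail[A=53 B=41 C=47 D=18 E=25] open={R1,R2,R3}
Step 4: reserve R4 D 8 -> on_hand[A=60 B=44 C=47 D=24 E=25] avail[A=53 B=41 C=47 D=10 E=25] open={R1,R2,R3,R4}
Step 5: commit R2 -> on_hand[A=53 B=44 C=47 D=24 E=25] avail[A=53 B=41 C=47 D=10 E=25] open={R1,R3,R4}
Step 6: commit R3 -> on_hand[A=53 B=44 C=47 D=18 E=25] avail[A=53 B=41 C=47 D=10 E=25] open={R1,R4}
Step 7: reserve R5 C 1 -> on_hand[A=53 B=44 C=47 D=18 E=25] avail[A=53 B=41 C=46 D=10 E=25] open={R1,R4,R5}
Step 8: reserve R6 C 4 -> on_hand[A=53 B=44 C=47 D=18 E=25] avail[A=53 B=41 C=42 D=10 E=25] open={R1,R4,R5,R6}
Step 9: commit R6 -> on_hand[A=53 B=44 C=43 D=18 E=25] avail[A=53 B=41 C=42 D=10 E=25] open={R1,R4,R5}
Step 10: reserve R7 A 6 -> on_hand[A=53 B=44 C=43 D=18 E=25] avail[A=47 B=41 C=42 D=10 E=25] open={R1,R4,R5,R7}
Step 11: commit R7 -> on_hand[A=47 B=44 C=43 D=18 E=25] avail[A=47 B=41 C=42 D=10 E=25] open={R1,R4,R5}
Step 12: cancel R5 -> on_hand[A=47 B=44 C=43 D=18 E=25] avail[A=47 B=41 C=43 D=10 E=25] open={R1,R4}
Step 13: cancel R4 -> on_hand[A=47 B=44 C=43 D=18 E=25] avail[A=47 B=41 C=43 D=18 E=25] open={R1}
Step 14: reserve R8 A 8 -> on_hand[A=47 B=44 C=43 D=18 E=25] avail[A=39 B=41 C=43 D=18 E=25] open={R1,R8}
Step 15: reserve R9 D 7 -> on_hand[A=47 B=44 C=43 D=18 E=25] avail[A=39 B=41 C=43 D=11 E=25] open={R1,R8,R9}
Step 16: commit R9 -> on_hand[A=47 B=44 C=43 D=11 E=25] avail[A=39 B=41 C=43 D=11 E=25] open={R1,R8}
Step 17: reserve R10 B 9 -> on_hand[A=47 B=44 C=43 D=11 E=25] avail[A=39 B=32 C=43 D=11 E=25] open={R1,R10,R8}
Step 18: reserve R11 D 1 -> on_hand[A=47 B=44 C=43 D=11 E=25] avail[A=39 B=32 C=43 D=10 E=25] open={R1,R10,R11,R8}
Step 19: reserve R12 E 8 -> on_hand[A=47 B=44 C=43 D=11 E=25] avail[A=39 B=32 C=43 D=10 E=17] open={R1,R10,R11,R12,R8}
Step 20: commit R12 -> on_hand[A=47 B=44 C=43 D=11 E=17] avail[A=39 B=32 C=43 D=10 E=17] open={R1,R10,R11,R8}
Step 21: reserve R13 B 2 -> on_hand[A=47 B=44 C=43 D=11 E=17] avail[A=39 B=30 C=43 D=10 E=17] open={R1,R10,R11,R13,R8}
Step 22: cancel R1 -> on_hand[A=47 B=44 C=43 D=11 E=17] avail[A=39 B=33 C=43 D=10 E=17] open={R10,R11,R13,R8}
Final available[C] = 43

Answer: 43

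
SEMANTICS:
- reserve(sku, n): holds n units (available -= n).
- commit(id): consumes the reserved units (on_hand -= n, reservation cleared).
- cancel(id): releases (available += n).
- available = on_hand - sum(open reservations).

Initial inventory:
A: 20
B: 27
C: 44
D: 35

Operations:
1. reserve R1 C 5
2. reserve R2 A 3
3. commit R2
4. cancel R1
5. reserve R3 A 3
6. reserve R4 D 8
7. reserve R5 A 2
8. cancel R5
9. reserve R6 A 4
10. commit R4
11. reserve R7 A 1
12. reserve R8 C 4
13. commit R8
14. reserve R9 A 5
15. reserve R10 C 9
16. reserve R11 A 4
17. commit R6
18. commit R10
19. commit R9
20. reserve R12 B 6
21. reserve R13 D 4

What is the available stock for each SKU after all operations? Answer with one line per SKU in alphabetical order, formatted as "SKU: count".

Step 1: reserve R1 C 5 -> on_hand[A=20 B=27 C=44 D=35] avail[A=20 B=27 C=39 D=35] open={R1}
Step 2: reserve R2 A 3 -> on_hand[A=20 B=27 C=44 D=35] avail[A=17 B=27 C=39 D=35] open={R1,R2}
Step 3: commit R2 -> on_hand[A=17 B=27 C=44 D=35] avail[A=17 B=27 C=39 D=35] open={R1}
Step 4: cancel R1 -> on_hand[A=17 B=27 C=44 D=35] avail[A=17 B=27 C=44 D=35] open={}
Step 5: reserve R3 A 3 -> on_hand[A=17 B=27 C=44 D=35] avail[A=14 B=27 C=44 D=35] open={R3}
Step 6: reserve R4 D 8 -> on_hand[A=17 B=27 C=44 D=35] avail[A=14 B=27 C=44 D=27] open={R3,R4}
Step 7: reserve R5 A 2 -> on_hand[A=17 B=27 C=44 D=35] avail[A=12 B=27 C=44 D=27] open={R3,R4,R5}
Step 8: cancel R5 -> on_hand[A=17 B=27 C=44 D=35] avail[A=14 B=27 C=44 D=27] open={R3,R4}
Step 9: reserve R6 A 4 -> on_hand[A=17 B=27 C=44 D=35] avail[A=10 B=27 C=44 D=27] open={R3,R4,R6}
Step 10: commit R4 -> on_hand[A=17 B=27 C=44 D=27] avail[A=10 B=27 C=44 D=27] open={R3,R6}
Step 11: reserve R7 A 1 -> on_hand[A=17 B=27 C=44 D=27] avail[A=9 B=27 C=44 D=27] open={R3,R6,R7}
Step 12: reserve R8 C 4 -> on_hand[A=17 B=27 C=44 D=27] avail[A=9 B=27 C=40 D=27] open={R3,R6,R7,R8}
Step 13: commit R8 -> on_hand[A=17 B=27 C=40 D=27] avail[A=9 B=27 C=40 D=27] open={R3,R6,R7}
Step 14: reserve R9 A 5 -> on_hand[A=17 B=27 C=40 D=27] avail[A=4 B=27 C=40 D=27] open={R3,R6,R7,R9}
Step 15: reserve R10 C 9 -> on_hand[A=17 B=27 C=40 D=27] avail[A=4 B=27 C=31 D=27] open={R10,R3,R6,R7,R9}
Step 16: reserve R11 A 4 -> on_hand[A=17 B=27 C=40 D=27] avail[A=0 B=27 C=31 D=27] open={R10,R11,R3,R6,R7,R9}
Step 17: commit R6 -> on_hand[A=13 B=27 C=40 D=27] avail[A=0 B=27 C=31 D=27] open={R10,R11,R3,R7,R9}
Step 18: commit R10 -> on_hand[A=13 B=27 C=31 D=27] avail[A=0 B=27 C=31 D=27] open={R11,R3,R7,R9}
Step 19: commit R9 -> on_hand[A=8 B=27 C=31 D=27] avail[A=0 B=27 C=31 D=27] open={R11,R3,R7}
Step 20: reserve R12 B 6 -> on_hand[A=8 B=27 C=31 D=27] avail[A=0 B=21 C=31 D=27] open={R11,R12,R3,R7}
Step 21: reserve R13 D 4 -> on_hand[A=8 B=27 C=31 D=27] avail[A=0 B=21 C=31 D=23] open={R11,R12,R13,R3,R7}

Answer: A: 0
B: 21
C: 31
D: 23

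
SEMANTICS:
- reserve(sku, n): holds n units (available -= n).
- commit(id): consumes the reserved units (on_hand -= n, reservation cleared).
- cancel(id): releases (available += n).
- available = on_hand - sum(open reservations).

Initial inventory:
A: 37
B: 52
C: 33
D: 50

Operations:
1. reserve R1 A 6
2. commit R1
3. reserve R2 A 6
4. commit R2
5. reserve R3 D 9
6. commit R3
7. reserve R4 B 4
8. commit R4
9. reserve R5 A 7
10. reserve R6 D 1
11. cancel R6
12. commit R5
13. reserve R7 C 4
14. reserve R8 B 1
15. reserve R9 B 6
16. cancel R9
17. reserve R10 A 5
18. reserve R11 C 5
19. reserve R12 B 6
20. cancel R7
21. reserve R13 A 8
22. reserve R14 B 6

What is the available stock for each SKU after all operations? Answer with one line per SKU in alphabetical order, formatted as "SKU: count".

Step 1: reserve R1 A 6 -> on_hand[A=37 B=52 C=33 D=50] avail[A=31 B=52 C=33 D=50] open={R1}
Step 2: commit R1 -> on_hand[A=31 B=52 C=33 D=50] avail[A=31 B=52 C=33 D=50] open={}
Step 3: reserve R2 A 6 -> on_hand[A=31 B=52 C=33 D=50] avail[A=25 B=52 C=33 D=50] open={R2}
Step 4: commit R2 -> on_hand[A=25 B=52 C=33 D=50] avail[A=25 B=52 C=33 D=50] open={}
Step 5: reserve R3 D 9 -> on_hand[A=25 B=52 C=33 D=50] avail[A=25 B=52 C=33 D=41] open={R3}
Step 6: commit R3 -> on_hand[A=25 B=52 C=33 D=41] avail[A=25 B=52 C=33 D=41] open={}
Step 7: reserve R4 B 4 -> on_hand[A=25 B=52 C=33 D=41] avail[A=25 B=48 C=33 D=41] open={R4}
Step 8: commit R4 -> on_hand[A=25 B=48 C=33 D=41] avail[A=25 B=48 C=33 D=41] open={}
Step 9: reserve R5 A 7 -> on_hand[A=25 B=48 C=33 D=41] avail[A=18 B=48 C=33 D=41] open={R5}
Step 10: reserve R6 D 1 -> on_hand[A=25 B=48 C=33 D=41] avail[A=18 B=48 C=33 D=40] open={R5,R6}
Step 11: cancel R6 -> on_hand[A=25 B=48 C=33 D=41] avail[A=18 B=48 C=33 D=41] open={R5}
Step 12: commit R5 -> on_hand[A=18 B=48 C=33 D=41] avail[A=18 B=48 C=33 D=41] open={}
Step 13: reserve R7 C 4 -> on_hand[A=18 B=48 C=33 D=41] avail[A=18 B=48 C=29 D=41] open={R7}
Step 14: reserve R8 B 1 -> on_hand[A=18 B=48 C=33 D=41] avail[A=18 B=47 C=29 D=41] open={R7,R8}
Step 15: reserve R9 B 6 -> on_hand[A=18 B=48 C=33 D=41] avail[A=18 B=41 C=29 D=41] open={R7,R8,R9}
Step 16: cancel R9 -> on_hand[A=18 B=48 C=33 D=41] avail[A=18 B=47 C=29 D=41] open={R7,R8}
Step 17: reserve R10 A 5 -> on_hand[A=18 B=48 C=33 D=41] avail[A=13 B=47 C=29 D=41] open={R10,R7,R8}
Step 18: reserve R11 C 5 -> on_hand[A=18 B=48 C=33 D=41] avail[A=13 B=47 C=24 D=41] open={R10,R11,R7,R8}
Step 19: reserve R12 B 6 -> on_hand[A=18 B=48 C=33 D=41] avail[A=13 B=41 C=24 D=41] open={R10,R11,R12,R7,R8}
Step 20: cancel R7 -> on_hand[A=18 B=48 C=33 D=41] avail[A=13 B=41 C=28 D=41] open={R10,R11,R12,R8}
Step 21: reserve R13 A 8 -> on_hand[A=18 B=48 C=33 D=41] avail[A=5 B=41 C=28 D=41] open={R10,R11,R12,R13,R8}
Step 22: reserve R14 B 6 -> on_hand[A=18 B=48 C=33 D=41] avail[A=5 B=35 C=28 D=41] open={R10,R11,R12,R13,R14,R8}

Answer: A: 5
B: 35
C: 28
D: 41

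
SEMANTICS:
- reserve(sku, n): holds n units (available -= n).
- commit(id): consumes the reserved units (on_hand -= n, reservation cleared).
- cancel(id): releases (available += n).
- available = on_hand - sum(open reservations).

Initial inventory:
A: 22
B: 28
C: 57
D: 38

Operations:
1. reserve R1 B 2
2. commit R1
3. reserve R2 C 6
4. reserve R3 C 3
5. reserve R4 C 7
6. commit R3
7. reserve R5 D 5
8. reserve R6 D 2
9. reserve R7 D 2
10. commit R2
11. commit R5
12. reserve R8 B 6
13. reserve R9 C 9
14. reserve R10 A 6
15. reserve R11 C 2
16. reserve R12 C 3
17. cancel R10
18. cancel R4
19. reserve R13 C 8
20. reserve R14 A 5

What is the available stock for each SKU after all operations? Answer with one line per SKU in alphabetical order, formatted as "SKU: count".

Answer: A: 17
B: 20
C: 26
D: 29

Derivation:
Step 1: reserve R1 B 2 -> on_hand[A=22 B=28 C=57 D=38] avail[A=22 B=26 C=57 D=38] open={R1}
Step 2: commit R1 -> on_hand[A=22 B=26 C=57 D=38] avail[A=22 B=26 C=57 D=38] open={}
Step 3: reserve R2 C 6 -> on_hand[A=22 B=26 C=57 D=38] avail[A=22 B=26 C=51 D=38] open={R2}
Step 4: reserve R3 C 3 -> on_hand[A=22 B=26 C=57 D=38] avail[A=22 B=26 C=48 D=38] open={R2,R3}
Step 5: reserve R4 C 7 -> on_hand[A=22 B=26 C=57 D=38] avail[A=22 B=26 C=41 D=38] open={R2,R3,R4}
Step 6: commit R3 -> on_hand[A=22 B=26 C=54 D=38] avail[A=22 B=26 C=41 D=38] open={R2,R4}
Step 7: reserve R5 D 5 -> on_hand[A=22 B=26 C=54 D=38] avail[A=22 B=26 C=41 D=33] open={R2,R4,R5}
Step 8: reserve R6 D 2 -> on_hand[A=22 B=26 C=54 D=38] avail[A=22 B=26 C=41 D=31] open={R2,R4,R5,R6}
Step 9: reserve R7 D 2 -> on_hand[A=22 B=26 C=54 D=38] avail[A=22 B=26 C=41 D=29] open={R2,R4,R5,R6,R7}
Step 10: commit R2 -> on_hand[A=22 B=26 C=48 D=38] avail[A=22 B=26 C=41 D=29] open={R4,R5,R6,R7}
Step 11: commit R5 -> on_hand[A=22 B=26 C=48 D=33] avail[A=22 B=26 C=41 D=29] open={R4,R6,R7}
Step 12: reserve R8 B 6 -> on_hand[A=22 B=26 C=48 D=33] avail[A=22 B=20 C=41 D=29] open={R4,R6,R7,R8}
Step 13: reserve R9 C 9 -> on_hand[A=22 B=26 C=48 D=33] avail[A=22 B=20 C=32 D=29] open={R4,R6,R7,R8,R9}
Step 14: reserve R10 A 6 -> on_hand[A=22 B=26 C=48 D=33] avail[A=16 B=20 C=32 D=29] open={R10,R4,R6,R7,R8,R9}
Step 15: reserve R11 C 2 -> on_hand[A=22 B=26 C=48 D=33] avail[A=16 B=20 C=30 D=29] open={R10,R11,R4,R6,R7,R8,R9}
Step 16: reserve R12 C 3 -> on_hand[A=22 B=26 C=48 D=33] avail[A=16 B=20 C=27 D=29] open={R10,R11,R12,R4,R6,R7,R8,R9}
Step 17: cancel R10 -> on_hand[A=22 B=26 C=48 D=33] avail[A=22 B=20 C=27 D=29] open={R11,R12,R4,R6,R7,R8,R9}
Step 18: cancel R4 -> on_hand[A=22 B=26 C=48 D=33] avail[A=22 B=20 C=34 D=29] open={R11,R12,R6,R7,R8,R9}
Step 19: reserve R13 C 8 -> on_hand[A=22 B=26 C=48 D=33] avail[A=22 B=20 C=26 D=29] open={R11,R12,R13,R6,R7,R8,R9}
Step 20: reserve R14 A 5 -> on_hand[A=22 B=26 C=48 D=33] avail[A=17 B=20 C=26 D=29] open={R11,R12,R13,R14,R6,R7,R8,R9}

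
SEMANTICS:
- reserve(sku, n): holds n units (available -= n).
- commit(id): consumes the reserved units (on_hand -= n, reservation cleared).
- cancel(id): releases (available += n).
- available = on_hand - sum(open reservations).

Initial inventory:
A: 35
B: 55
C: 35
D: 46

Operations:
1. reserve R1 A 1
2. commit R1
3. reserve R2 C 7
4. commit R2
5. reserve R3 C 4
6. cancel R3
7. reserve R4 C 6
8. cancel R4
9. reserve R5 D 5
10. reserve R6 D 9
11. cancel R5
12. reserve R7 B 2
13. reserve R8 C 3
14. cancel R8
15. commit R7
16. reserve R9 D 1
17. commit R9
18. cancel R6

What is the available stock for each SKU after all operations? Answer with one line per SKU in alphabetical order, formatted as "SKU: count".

Answer: A: 34
B: 53
C: 28
D: 45

Derivation:
Step 1: reserve R1 A 1 -> on_hand[A=35 B=55 C=35 D=46] avail[A=34 B=55 C=35 D=46] open={R1}
Step 2: commit R1 -> on_hand[A=34 B=55 C=35 D=46] avail[A=34 B=55 C=35 D=46] open={}
Step 3: reserve R2 C 7 -> on_hand[A=34 B=55 C=35 D=46] avail[A=34 B=55 C=28 D=46] open={R2}
Step 4: commit R2 -> on_hand[A=34 B=55 C=28 D=46] avail[A=34 B=55 C=28 D=46] open={}
Step 5: reserve R3 C 4 -> on_hand[A=34 B=55 C=28 D=46] avail[A=34 B=55 C=24 D=46] open={R3}
Step 6: cancel R3 -> on_hand[A=34 B=55 C=28 D=46] avail[A=34 B=55 C=28 D=46] open={}
Step 7: reserve R4 C 6 -> on_hand[A=34 B=55 C=28 D=46] avail[A=34 B=55 C=22 D=46] open={R4}
Step 8: cancel R4 -> on_hand[A=34 B=55 C=28 D=46] avail[A=34 B=55 C=28 D=46] open={}
Step 9: reserve R5 D 5 -> on_hand[A=34 B=55 C=28 D=46] avail[A=34 B=55 C=28 D=41] open={R5}
Step 10: reserve R6 D 9 -> on_hand[A=34 B=55 C=28 D=46] avail[A=34 B=55 C=28 D=32] open={R5,R6}
Step 11: cancel R5 -> on_hand[A=34 B=55 C=28 D=46] avail[A=34 B=55 C=28 D=37] open={R6}
Step 12: reserve R7 B 2 -> on_hand[A=34 B=55 C=28 D=46] avail[A=34 B=53 C=28 D=37] open={R6,R7}
Step 13: reserve R8 C 3 -> on_hand[A=34 B=55 C=28 D=46] avail[A=34 B=53 C=25 D=37] open={R6,R7,R8}
Step 14: cancel R8 -> on_hand[A=34 B=55 C=28 D=46] avail[A=34 B=53 C=28 D=37] open={R6,R7}
Step 15: commit R7 -> on_hand[A=34 B=53 C=28 D=46] avail[A=34 B=53 C=28 D=37] open={R6}
Step 16: reserve R9 D 1 -> on_hand[A=34 B=53 C=28 D=46] avail[A=34 B=53 C=28 D=36] open={R6,R9}
Step 17: commit R9 -> on_hand[A=34 B=53 C=28 D=45] avail[A=34 B=53 C=28 D=36] open={R6}
Step 18: cancel R6 -> on_hand[A=34 B=53 C=28 D=45] avail[A=34 B=53 C=28 D=45] open={}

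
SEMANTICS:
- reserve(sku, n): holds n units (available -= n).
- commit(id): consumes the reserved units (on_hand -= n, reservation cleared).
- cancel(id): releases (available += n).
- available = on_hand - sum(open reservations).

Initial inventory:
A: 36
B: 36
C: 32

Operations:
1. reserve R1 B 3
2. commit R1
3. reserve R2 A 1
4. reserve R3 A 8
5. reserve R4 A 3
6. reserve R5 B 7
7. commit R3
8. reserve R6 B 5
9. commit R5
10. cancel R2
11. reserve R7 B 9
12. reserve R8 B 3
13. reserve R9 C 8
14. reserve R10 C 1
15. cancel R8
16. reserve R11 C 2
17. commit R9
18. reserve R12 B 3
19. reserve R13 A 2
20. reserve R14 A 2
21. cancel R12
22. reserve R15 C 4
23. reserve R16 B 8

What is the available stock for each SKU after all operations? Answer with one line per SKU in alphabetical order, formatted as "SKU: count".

Answer: A: 21
B: 4
C: 17

Derivation:
Step 1: reserve R1 B 3 -> on_hand[A=36 B=36 C=32] avail[A=36 B=33 C=32] open={R1}
Step 2: commit R1 -> on_hand[A=36 B=33 C=32] avail[A=36 B=33 C=32] open={}
Step 3: reserve R2 A 1 -> on_hand[A=36 B=33 C=32] avail[A=35 B=33 C=32] open={R2}
Step 4: reserve R3 A 8 -> on_hand[A=36 B=33 C=32] avail[A=27 B=33 C=32] open={R2,R3}
Step 5: reserve R4 A 3 -> on_hand[A=36 B=33 C=32] avail[A=24 B=33 C=32] open={R2,R3,R4}
Step 6: reserve R5 B 7 -> on_hand[A=36 B=33 C=32] avail[A=24 B=26 C=32] open={R2,R3,R4,R5}
Step 7: commit R3 -> on_hand[A=28 B=33 C=32] avail[A=24 B=26 C=32] open={R2,R4,R5}
Step 8: reserve R6 B 5 -> on_hand[A=28 B=33 C=32] avail[A=24 B=21 C=32] open={R2,R4,R5,R6}
Step 9: commit R5 -> on_hand[A=28 B=26 C=32] avail[A=24 B=21 C=32] open={R2,R4,R6}
Step 10: cancel R2 -> on_hand[A=28 B=26 C=32] avail[A=25 B=21 C=32] open={R4,R6}
Step 11: reserve R7 B 9 -> on_hand[A=28 B=26 C=32] avail[A=25 B=12 C=32] open={R4,R6,R7}
Step 12: reserve R8 B 3 -> on_hand[A=28 B=26 C=32] avail[A=25 B=9 C=32] open={R4,R6,R7,R8}
Step 13: reserve R9 C 8 -> on_hand[A=28 B=26 C=32] avail[A=25 B=9 C=24] open={R4,R6,R7,R8,R9}
Step 14: reserve R10 C 1 -> on_hand[A=28 B=26 C=32] avail[A=25 B=9 C=23] open={R10,R4,R6,R7,R8,R9}
Step 15: cancel R8 -> on_hand[A=28 B=26 C=32] avail[A=25 B=12 C=23] open={R10,R4,R6,R7,R9}
Step 16: reserve R11 C 2 -> on_hand[A=28 B=26 C=32] avail[A=25 B=12 C=21] open={R10,R11,R4,R6,R7,R9}
Step 17: commit R9 -> on_hand[A=28 B=26 C=24] avail[A=25 B=12 C=21] open={R10,R11,R4,R6,R7}
Step 18: reserve R12 B 3 -> on_hand[A=28 B=26 C=24] avail[A=25 B=9 C=21] open={R10,R11,R12,R4,R6,R7}
Step 19: reserve R13 A 2 -> on_hand[A=28 B=26 C=24] avail[A=23 B=9 C=21] open={R10,R11,R12,R13,R4,R6,R7}
Step 20: reserve R14 A 2 -> on_hand[A=28 B=26 C=24] avail[A=21 B=9 C=21] open={R10,R11,R12,R13,R14,R4,R6,R7}
Step 21: cancel R12 -> on_hand[A=28 B=26 C=24] avail[A=21 B=12 C=21] open={R10,R11,R13,R14,R4,R6,R7}
Step 22: reserve R15 C 4 -> on_hand[A=28 B=26 C=24] avail[A=21 B=12 C=17] open={R10,R11,R13,R14,R15,R4,R6,R7}
Step 23: reserve R16 B 8 -> on_hand[A=28 B=26 C=24] avail[A=21 B=4 C=17] open={R10,R11,R13,R14,R15,R16,R4,R6,R7}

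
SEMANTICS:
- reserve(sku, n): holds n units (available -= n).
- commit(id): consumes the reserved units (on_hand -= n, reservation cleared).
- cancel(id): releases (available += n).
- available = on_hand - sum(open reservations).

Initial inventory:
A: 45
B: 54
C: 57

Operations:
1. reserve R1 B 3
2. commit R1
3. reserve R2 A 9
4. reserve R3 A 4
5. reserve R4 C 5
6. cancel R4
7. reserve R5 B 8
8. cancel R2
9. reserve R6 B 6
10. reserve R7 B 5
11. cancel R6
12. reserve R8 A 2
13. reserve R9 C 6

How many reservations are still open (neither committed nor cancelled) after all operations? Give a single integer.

Answer: 5

Derivation:
Step 1: reserve R1 B 3 -> on_hand[A=45 B=54 C=57] avail[A=45 B=51 C=57] open={R1}
Step 2: commit R1 -> on_hand[A=45 B=51 C=57] avail[A=45 B=51 C=57] open={}
Step 3: reserve R2 A 9 -> on_hand[A=45 B=51 C=57] avail[A=36 B=51 C=57] open={R2}
Step 4: reserve R3 A 4 -> on_hand[A=45 B=51 C=57] avail[A=32 B=51 C=57] open={R2,R3}
Step 5: reserve R4 C 5 -> on_hand[A=45 B=51 C=57] avail[A=32 B=51 C=52] open={R2,R3,R4}
Step 6: cancel R4 -> on_hand[A=45 B=51 C=57] avail[A=32 B=51 C=57] open={R2,R3}
Step 7: reserve R5 B 8 -> on_hand[A=45 B=51 C=57] avail[A=32 B=43 C=57] open={R2,R3,R5}
Step 8: cancel R2 -> on_hand[A=45 B=51 C=57] avail[A=41 B=43 C=57] open={R3,R5}
Step 9: reserve R6 B 6 -> on_hand[A=45 B=51 C=57] avail[A=41 B=37 C=57] open={R3,R5,R6}
Step 10: reserve R7 B 5 -> on_hand[A=45 B=51 C=57] avail[A=41 B=32 C=57] open={R3,R5,R6,R7}
Step 11: cancel R6 -> on_hand[A=45 B=51 C=57] avail[A=41 B=38 C=57] open={R3,R5,R7}
Step 12: reserve R8 A 2 -> on_hand[A=45 B=51 C=57] avail[A=39 B=38 C=57] open={R3,R5,R7,R8}
Step 13: reserve R9 C 6 -> on_hand[A=45 B=51 C=57] avail[A=39 B=38 C=51] open={R3,R5,R7,R8,R9}
Open reservations: ['R3', 'R5', 'R7', 'R8', 'R9'] -> 5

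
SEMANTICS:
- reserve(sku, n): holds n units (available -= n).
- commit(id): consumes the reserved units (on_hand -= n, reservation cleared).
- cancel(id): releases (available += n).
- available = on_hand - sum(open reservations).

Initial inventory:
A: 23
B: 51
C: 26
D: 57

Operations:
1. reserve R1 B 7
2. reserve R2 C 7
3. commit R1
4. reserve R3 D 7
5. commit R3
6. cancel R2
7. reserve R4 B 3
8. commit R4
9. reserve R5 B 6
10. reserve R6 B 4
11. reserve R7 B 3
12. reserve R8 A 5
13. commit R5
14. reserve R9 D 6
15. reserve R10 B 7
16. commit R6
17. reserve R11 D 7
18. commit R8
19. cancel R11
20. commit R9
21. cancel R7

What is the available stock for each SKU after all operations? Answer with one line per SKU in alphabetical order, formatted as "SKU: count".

Step 1: reserve R1 B 7 -> on_hand[A=23 B=51 C=26 D=57] avail[A=23 B=44 C=26 D=57] open={R1}
Step 2: reserve R2 C 7 -> on_hand[A=23 B=51 C=26 D=57] avail[A=23 B=44 C=19 D=57] open={R1,R2}
Step 3: commit R1 -> on_hand[A=23 B=44 C=26 D=57] avail[A=23 B=44 C=19 D=57] open={R2}
Step 4: reserve R3 D 7 -> on_hand[A=23 B=44 C=26 D=57] avail[A=23 B=44 C=19 D=50] open={R2,R3}
Step 5: commit R3 -> on_hand[A=23 B=44 C=26 D=50] avail[A=23 B=44 C=19 D=50] open={R2}
Step 6: cancel R2 -> on_hand[A=23 B=44 C=26 D=50] avail[A=23 B=44 C=26 D=50] open={}
Step 7: reserve R4 B 3 -> on_hand[A=23 B=44 C=26 D=50] avail[A=23 B=41 C=26 D=50] open={R4}
Step 8: commit R4 -> on_hand[A=23 B=41 C=26 D=50] avail[A=23 B=41 C=26 D=50] open={}
Step 9: reserve R5 B 6 -> on_hand[A=23 B=41 C=26 D=50] avail[A=23 B=35 C=26 D=50] open={R5}
Step 10: reserve R6 B 4 -> on_hand[A=23 B=41 C=26 D=50] avail[A=23 B=31 C=26 D=50] open={R5,R6}
Step 11: reserve R7 B 3 -> on_hand[A=23 B=41 C=26 D=50] avail[A=23 B=28 C=26 D=50] open={R5,R6,R7}
Step 12: reserve R8 A 5 -> on_hand[A=23 B=41 C=26 D=50] avail[A=18 B=28 C=26 D=50] open={R5,R6,R7,R8}
Step 13: commit R5 -> on_hand[A=23 B=35 C=26 D=50] avail[A=18 B=28 C=26 D=50] open={R6,R7,R8}
Step 14: reserve R9 D 6 -> on_hand[A=23 B=35 C=26 D=50] avail[A=18 B=28 C=26 D=44] open={R6,R7,R8,R9}
Step 15: reserve R10 B 7 -> on_hand[A=23 B=35 C=26 D=50] avail[A=18 B=21 C=26 D=44] open={R10,R6,R7,R8,R9}
Step 16: commit R6 -> on_hand[A=23 B=31 C=26 D=50] avail[A=18 B=21 C=26 D=44] open={R10,R7,R8,R9}
Step 17: reserve R11 D 7 -> on_hand[A=23 B=31 C=26 D=50] avail[A=18 B=21 C=26 D=37] open={R10,R11,R7,R8,R9}
Step 18: commit R8 -> on_hand[A=18 B=31 C=26 D=50] avail[A=18 B=21 C=26 D=37] open={R10,R11,R7,R9}
Step 19: cancel R11 -> on_hand[A=18 B=31 C=26 D=50] avail[A=18 B=21 C=26 D=44] open={R10,R7,R9}
Step 20: commit R9 -> on_hand[A=18 B=31 C=26 D=44] avail[A=18 B=21 C=26 D=44] open={R10,R7}
Step 21: cancel R7 -> on_hand[A=18 B=31 C=26 D=44] avail[A=18 B=24 C=26 D=44] open={R10}

Answer: A: 18
B: 24
C: 26
D: 44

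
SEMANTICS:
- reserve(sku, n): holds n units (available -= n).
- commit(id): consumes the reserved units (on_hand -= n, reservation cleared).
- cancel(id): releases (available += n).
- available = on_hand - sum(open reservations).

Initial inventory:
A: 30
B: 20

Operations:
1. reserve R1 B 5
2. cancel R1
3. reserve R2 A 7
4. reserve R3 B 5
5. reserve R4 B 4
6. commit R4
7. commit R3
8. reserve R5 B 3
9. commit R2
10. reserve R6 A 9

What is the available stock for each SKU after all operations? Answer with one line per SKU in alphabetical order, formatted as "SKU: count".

Answer: A: 14
B: 8

Derivation:
Step 1: reserve R1 B 5 -> on_hand[A=30 B=20] avail[A=30 B=15] open={R1}
Step 2: cancel R1 -> on_hand[A=30 B=20] avail[A=30 B=20] open={}
Step 3: reserve R2 A 7 -> on_hand[A=30 B=20] avail[A=23 B=20] open={R2}
Step 4: reserve R3 B 5 -> on_hand[A=30 B=20] avail[A=23 B=15] open={R2,R3}
Step 5: reserve R4 B 4 -> on_hand[A=30 B=20] avail[A=23 B=11] open={R2,R3,R4}
Step 6: commit R4 -> on_hand[A=30 B=16] avail[A=23 B=11] open={R2,R3}
Step 7: commit R3 -> on_hand[A=30 B=11] avail[A=23 B=11] open={R2}
Step 8: reserve R5 B 3 -> on_hand[A=30 B=11] avail[A=23 B=8] open={R2,R5}
Step 9: commit R2 -> on_hand[A=23 B=11] avail[A=23 B=8] open={R5}
Step 10: reserve R6 A 9 -> on_hand[A=23 B=11] avail[A=14 B=8] open={R5,R6}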